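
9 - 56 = -47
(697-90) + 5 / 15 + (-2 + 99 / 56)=607.10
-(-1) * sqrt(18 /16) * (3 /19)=9 * sqrt(2) /76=0.17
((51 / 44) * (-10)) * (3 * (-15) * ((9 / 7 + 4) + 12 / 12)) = 22950 / 7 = 3278.57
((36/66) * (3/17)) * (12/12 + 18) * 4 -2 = 994/187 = 5.32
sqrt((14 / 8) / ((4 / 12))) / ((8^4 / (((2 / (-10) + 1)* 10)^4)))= 2.29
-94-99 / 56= -5363 / 56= -95.77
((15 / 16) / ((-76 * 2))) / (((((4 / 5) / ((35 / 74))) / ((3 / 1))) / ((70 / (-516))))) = 91875 / 61908992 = 0.00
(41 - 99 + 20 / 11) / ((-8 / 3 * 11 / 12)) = 2781 / 121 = 22.98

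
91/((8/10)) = 455/4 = 113.75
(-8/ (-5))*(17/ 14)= 68/ 35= 1.94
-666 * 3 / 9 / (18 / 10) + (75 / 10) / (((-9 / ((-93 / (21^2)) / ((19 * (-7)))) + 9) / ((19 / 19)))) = -962997 / 7808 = -123.33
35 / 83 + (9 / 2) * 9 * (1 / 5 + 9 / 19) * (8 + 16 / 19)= 36206023 / 149815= 241.67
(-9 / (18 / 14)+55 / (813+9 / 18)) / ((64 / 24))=-33837 / 13016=-2.60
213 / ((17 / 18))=225.53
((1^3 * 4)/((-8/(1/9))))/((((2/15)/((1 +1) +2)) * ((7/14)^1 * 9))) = -10/27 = -0.37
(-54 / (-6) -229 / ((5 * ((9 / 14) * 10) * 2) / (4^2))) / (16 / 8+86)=-10799 / 19800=-0.55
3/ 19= 0.16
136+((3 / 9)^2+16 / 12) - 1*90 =427 / 9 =47.44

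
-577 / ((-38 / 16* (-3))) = -4616 / 57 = -80.98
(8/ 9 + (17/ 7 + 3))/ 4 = 199/ 126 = 1.58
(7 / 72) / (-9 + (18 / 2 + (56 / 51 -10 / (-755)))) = 17969 / 205392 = 0.09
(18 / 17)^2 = 324 / 289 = 1.12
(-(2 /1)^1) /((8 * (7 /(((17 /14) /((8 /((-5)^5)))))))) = 53125 /3136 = 16.94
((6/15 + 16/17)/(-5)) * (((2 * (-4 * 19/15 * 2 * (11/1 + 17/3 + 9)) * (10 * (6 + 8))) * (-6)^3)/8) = -224155008/425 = -527423.55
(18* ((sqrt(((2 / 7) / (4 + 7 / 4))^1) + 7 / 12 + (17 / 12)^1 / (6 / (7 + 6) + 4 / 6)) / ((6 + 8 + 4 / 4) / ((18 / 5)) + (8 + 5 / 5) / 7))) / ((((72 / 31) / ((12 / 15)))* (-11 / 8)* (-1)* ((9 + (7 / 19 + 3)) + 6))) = 56544* sqrt(322) / 101100065 + 4003433 / 48352205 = 0.09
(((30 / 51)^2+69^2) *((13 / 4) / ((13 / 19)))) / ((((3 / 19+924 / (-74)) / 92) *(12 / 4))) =-422731245119 / 7514289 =-56256.99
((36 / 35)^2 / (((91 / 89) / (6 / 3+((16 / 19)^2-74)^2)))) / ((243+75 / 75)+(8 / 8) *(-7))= 26924611737888 / 1147675144525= 23.46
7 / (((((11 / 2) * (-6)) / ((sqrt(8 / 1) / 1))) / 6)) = -28 * sqrt(2) / 11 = -3.60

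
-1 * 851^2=-724201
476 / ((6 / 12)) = 952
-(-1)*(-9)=-9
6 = 6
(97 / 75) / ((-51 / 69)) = -2231 / 1275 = -1.75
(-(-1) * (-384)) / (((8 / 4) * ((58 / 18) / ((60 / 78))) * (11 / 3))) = -51840 / 4147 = -12.50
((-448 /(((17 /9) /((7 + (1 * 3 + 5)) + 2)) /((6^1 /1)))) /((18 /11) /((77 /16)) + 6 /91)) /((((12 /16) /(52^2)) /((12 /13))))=-147751059456 /745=-198323569.74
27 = 27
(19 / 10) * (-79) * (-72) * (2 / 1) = 108072 / 5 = 21614.40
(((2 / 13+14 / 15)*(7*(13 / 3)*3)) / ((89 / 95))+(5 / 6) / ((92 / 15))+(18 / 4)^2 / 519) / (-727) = -899021461 / 6178877688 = -0.15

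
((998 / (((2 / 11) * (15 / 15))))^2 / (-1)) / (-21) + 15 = 30129436 / 21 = 1434735.05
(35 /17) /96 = 35 /1632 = 0.02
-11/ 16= -0.69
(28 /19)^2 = 784 /361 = 2.17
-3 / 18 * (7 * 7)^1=-49 / 6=-8.17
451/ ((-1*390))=-451/ 390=-1.16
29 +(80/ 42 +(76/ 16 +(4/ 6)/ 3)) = 9041/ 252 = 35.88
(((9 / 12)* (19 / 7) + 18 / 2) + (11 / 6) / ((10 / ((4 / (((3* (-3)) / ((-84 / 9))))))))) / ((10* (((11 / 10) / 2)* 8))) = 0.27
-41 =-41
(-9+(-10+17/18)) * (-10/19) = 1625/171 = 9.50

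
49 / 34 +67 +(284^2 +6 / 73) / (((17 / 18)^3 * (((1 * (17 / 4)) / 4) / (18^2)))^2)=10763536740852718727455 / 1018460586386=10568437193.08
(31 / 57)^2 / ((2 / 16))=7688 / 3249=2.37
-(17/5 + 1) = -22/5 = -4.40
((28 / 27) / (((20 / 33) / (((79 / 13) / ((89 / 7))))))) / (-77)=-553 / 52065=-0.01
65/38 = 1.71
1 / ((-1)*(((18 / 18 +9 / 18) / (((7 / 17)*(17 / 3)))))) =-14 / 9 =-1.56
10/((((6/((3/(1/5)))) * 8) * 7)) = 25/56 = 0.45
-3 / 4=-0.75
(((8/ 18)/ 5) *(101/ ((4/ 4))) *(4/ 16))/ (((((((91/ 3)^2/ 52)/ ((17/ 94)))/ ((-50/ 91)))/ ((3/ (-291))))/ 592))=20329280/ 264271553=0.08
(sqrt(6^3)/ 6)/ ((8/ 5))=5 * sqrt(6)/ 8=1.53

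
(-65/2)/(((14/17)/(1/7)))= -1105/196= -5.64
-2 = -2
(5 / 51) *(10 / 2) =25 / 51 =0.49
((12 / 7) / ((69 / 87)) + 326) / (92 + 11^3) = 52834 / 229103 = 0.23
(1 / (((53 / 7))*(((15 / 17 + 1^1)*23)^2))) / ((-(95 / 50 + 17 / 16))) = -10115 / 425265216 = -0.00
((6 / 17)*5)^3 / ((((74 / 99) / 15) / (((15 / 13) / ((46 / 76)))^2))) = 400.79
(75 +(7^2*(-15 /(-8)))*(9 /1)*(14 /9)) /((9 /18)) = 5445 /2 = 2722.50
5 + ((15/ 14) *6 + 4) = 108/ 7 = 15.43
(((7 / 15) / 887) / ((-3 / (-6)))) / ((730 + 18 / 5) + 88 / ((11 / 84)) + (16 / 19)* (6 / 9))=133 / 177735286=0.00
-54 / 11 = -4.91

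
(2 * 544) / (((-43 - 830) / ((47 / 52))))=-12784 / 11349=-1.13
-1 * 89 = -89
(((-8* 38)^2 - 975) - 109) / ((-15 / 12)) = -365328 / 5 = -73065.60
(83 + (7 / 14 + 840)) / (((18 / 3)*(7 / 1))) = 1847 / 84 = 21.99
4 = 4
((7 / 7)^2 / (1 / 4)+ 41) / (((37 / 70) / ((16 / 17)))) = 50400 / 629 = 80.13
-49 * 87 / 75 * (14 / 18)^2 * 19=-1322951 / 2025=-653.31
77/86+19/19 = 163/86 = 1.90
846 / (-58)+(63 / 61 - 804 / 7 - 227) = -4401049 / 12383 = -355.41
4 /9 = 0.44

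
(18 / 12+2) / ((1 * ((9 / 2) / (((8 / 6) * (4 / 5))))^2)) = 3584 / 18225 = 0.20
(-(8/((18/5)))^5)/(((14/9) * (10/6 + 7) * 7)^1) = -800000/1393119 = -0.57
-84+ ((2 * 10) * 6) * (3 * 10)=3516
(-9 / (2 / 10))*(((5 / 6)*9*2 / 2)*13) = -8775 / 2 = -4387.50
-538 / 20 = -269 / 10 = -26.90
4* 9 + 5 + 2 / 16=41.12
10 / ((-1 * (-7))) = 10 / 7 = 1.43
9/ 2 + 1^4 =11/ 2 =5.50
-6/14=-3/7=-0.43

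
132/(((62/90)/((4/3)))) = 7920/31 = 255.48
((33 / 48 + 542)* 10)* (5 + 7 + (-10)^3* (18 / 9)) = -10788627.50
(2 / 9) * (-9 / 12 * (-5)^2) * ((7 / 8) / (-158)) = 175 / 7584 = 0.02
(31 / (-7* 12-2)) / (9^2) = -31 / 6966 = -0.00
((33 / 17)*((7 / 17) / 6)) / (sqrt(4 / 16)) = 0.27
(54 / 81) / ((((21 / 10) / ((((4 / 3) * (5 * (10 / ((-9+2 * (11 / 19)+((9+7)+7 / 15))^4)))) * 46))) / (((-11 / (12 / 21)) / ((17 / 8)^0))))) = -7727628046875 / 2281432014481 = -3.39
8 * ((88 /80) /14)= 22 /35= 0.63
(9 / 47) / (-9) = -0.02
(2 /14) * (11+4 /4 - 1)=11 /7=1.57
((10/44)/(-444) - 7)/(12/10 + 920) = -0.01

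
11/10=1.10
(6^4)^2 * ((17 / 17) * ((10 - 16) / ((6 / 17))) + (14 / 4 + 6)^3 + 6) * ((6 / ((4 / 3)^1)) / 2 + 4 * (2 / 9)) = 4462197336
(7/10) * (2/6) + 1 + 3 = 127/30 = 4.23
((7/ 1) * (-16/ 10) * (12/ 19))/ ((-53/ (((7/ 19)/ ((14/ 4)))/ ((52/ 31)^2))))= 80724/ 16167385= 0.00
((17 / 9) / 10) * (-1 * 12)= -2.27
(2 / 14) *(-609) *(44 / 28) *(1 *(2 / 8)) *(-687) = 657459 / 28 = 23480.68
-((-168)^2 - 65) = -28159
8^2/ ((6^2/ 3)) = 16/ 3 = 5.33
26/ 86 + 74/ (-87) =-0.55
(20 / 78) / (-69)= -10 / 2691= -0.00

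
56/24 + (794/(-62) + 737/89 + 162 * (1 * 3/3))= 1322729/8277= 159.81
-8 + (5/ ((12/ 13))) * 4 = 13.67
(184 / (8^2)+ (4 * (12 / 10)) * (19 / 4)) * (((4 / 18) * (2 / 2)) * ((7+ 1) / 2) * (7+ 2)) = 1027 / 5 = 205.40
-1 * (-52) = 52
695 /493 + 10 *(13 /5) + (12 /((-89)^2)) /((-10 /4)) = 535170533 /19525265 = 27.41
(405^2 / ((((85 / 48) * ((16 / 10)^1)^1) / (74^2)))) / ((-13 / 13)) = -5389205400 / 17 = -317012082.35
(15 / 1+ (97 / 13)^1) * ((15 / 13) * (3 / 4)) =3285 / 169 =19.44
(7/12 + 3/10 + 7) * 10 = 473/6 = 78.83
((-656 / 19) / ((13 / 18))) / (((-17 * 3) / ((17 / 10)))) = 1968 / 1235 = 1.59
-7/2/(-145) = 7/290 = 0.02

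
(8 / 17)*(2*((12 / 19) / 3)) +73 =23643 / 323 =73.20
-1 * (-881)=881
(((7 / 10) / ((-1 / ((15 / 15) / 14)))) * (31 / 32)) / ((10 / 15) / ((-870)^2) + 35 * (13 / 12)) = -3519585 / 2755116064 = -0.00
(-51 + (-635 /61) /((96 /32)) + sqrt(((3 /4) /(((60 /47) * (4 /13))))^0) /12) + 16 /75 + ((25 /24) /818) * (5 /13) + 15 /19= -394763402257 /7394883600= -53.38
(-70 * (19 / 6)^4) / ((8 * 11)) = -4561235 / 57024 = -79.99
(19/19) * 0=0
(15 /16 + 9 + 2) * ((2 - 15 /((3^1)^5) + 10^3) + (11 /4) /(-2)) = 123837715 /10368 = 11944.22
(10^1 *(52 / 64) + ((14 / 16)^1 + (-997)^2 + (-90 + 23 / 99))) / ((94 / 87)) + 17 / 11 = 2853572749 / 3102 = 919913.85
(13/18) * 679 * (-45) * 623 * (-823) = 22629294415/2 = 11314647207.50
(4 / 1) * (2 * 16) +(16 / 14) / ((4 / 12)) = 131.43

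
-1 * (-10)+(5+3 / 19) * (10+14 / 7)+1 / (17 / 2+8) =45116 / 627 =71.96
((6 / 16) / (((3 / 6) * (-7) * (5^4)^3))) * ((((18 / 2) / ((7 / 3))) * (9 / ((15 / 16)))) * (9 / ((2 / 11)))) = -48114 / 59814453125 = -0.00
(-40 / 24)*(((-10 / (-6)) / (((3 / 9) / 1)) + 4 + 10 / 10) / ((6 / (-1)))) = 25 / 9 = 2.78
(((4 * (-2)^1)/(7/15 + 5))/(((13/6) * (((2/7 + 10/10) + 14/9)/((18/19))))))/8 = -51030/1812733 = -0.03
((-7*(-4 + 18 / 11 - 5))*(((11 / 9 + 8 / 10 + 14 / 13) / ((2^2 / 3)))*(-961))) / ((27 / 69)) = -841527519 / 2860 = -294240.39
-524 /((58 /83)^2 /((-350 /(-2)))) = -157930325 /841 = -187788.73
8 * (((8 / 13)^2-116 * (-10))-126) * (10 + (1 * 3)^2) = 26571120 / 169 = 157225.56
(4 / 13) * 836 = 3344 / 13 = 257.23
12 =12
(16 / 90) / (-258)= -4 / 5805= -0.00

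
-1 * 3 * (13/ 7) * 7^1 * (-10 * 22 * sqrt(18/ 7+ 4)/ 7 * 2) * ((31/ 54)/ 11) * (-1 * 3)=-8060 * sqrt(322)/ 147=-983.89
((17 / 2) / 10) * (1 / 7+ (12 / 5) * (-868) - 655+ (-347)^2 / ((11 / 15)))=1056729741 / 7700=137237.63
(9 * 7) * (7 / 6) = 73.50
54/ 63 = 6/ 7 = 0.86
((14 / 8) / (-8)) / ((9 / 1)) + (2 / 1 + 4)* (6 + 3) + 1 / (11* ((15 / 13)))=856223 / 15840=54.05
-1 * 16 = -16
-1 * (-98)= 98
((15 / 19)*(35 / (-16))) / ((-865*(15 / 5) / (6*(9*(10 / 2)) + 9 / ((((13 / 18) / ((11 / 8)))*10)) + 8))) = 1018157 / 5469568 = 0.19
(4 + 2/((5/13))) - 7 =11/5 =2.20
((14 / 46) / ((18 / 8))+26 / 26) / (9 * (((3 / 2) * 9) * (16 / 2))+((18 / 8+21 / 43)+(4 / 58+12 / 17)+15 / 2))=19927060 / 17254606923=0.00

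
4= 4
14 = 14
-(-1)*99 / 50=99 / 50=1.98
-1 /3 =-0.33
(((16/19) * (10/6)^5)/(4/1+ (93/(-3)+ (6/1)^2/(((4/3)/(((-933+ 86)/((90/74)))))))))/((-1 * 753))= 31250/40916117169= 0.00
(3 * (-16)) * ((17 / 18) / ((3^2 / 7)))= -952 / 27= -35.26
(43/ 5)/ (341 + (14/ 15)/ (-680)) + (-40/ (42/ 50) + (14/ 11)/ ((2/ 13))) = -15796484617/ 401730483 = -39.32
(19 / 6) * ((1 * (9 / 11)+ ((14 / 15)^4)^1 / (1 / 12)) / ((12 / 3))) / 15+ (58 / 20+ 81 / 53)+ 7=42330976753 / 3541725000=11.95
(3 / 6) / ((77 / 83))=83 / 154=0.54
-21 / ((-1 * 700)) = 3 / 100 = 0.03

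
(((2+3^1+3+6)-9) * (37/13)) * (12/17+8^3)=1612460/221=7296.20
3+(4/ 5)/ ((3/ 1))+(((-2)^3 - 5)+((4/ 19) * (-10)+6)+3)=-809/ 285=-2.84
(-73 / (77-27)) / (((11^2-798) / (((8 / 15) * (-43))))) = -12556 / 253875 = -0.05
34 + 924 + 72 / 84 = 6712 / 7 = 958.86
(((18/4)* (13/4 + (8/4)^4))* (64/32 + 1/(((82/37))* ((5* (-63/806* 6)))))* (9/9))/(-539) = -140069/482160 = -0.29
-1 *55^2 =-3025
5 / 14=0.36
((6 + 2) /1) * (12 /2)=48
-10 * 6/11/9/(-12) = 5/99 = 0.05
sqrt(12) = 2 * sqrt(3) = 3.46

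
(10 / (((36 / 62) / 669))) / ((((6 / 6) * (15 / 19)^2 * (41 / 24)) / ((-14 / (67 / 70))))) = -3913089824 / 24723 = -158277.31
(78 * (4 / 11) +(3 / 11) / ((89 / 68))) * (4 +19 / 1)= 643356 / 979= 657.16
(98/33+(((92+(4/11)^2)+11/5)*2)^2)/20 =19544224721/10980750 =1779.86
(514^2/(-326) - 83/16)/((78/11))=-23398067/203424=-115.02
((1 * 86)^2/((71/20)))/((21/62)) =9171040/1491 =6150.93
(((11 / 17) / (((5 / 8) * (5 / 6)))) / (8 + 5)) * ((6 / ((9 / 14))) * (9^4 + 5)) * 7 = 226500736 / 5525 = 40995.61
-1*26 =-26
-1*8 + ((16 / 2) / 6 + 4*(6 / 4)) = -2 / 3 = -0.67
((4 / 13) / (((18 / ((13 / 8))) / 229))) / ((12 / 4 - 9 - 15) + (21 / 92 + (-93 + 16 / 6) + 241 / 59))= -310753 / 5228157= -0.06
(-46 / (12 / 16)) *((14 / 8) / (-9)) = 11.93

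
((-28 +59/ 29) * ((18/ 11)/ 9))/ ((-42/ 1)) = 251/ 2233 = 0.11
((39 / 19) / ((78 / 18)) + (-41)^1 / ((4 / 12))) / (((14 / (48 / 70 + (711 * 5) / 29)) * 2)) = -72820422 / 134995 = -539.43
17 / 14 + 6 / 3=45 / 14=3.21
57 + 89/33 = 1970/33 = 59.70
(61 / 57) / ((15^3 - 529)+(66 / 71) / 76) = 8662 / 23035623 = 0.00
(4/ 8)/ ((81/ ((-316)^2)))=49928/ 81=616.40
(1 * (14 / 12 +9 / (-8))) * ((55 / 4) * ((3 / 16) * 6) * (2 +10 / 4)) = 1485 / 512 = 2.90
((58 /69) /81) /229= 58 /1279881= 0.00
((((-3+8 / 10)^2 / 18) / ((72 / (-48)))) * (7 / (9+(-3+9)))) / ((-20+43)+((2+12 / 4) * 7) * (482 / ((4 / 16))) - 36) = -847 / 683103375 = -0.00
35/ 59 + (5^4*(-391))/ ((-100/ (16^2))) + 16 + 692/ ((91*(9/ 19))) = 30231195133/ 48321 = 625632.65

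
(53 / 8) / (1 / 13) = 689 / 8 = 86.12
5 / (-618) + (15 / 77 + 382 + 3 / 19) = 382.34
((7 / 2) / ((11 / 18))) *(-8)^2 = 4032 / 11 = 366.55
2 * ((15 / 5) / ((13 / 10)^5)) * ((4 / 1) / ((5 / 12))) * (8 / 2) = 23040000 / 371293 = 62.05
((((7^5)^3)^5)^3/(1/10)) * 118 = 16555450783047058552013563268568539297939869829141388011100277981488678120050266837671975524389597642301139911665081105230339498580448279678504500197985706885741435983851872129629889283414152260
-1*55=-55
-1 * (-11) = 11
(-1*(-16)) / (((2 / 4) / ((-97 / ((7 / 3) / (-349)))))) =3249888 / 7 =464269.71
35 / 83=0.42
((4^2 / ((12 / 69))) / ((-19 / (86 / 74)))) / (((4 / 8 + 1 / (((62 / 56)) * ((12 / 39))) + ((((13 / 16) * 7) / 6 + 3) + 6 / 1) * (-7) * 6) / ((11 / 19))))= 21583936 / 2745277567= 0.01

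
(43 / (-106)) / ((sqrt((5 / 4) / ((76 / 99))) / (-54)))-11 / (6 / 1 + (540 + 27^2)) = -11 / 1275 + 1548 * sqrt(1045) / 2915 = 17.16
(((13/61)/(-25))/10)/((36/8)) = -13/68625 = -0.00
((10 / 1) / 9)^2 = 100 / 81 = 1.23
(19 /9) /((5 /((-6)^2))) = 76 /5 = 15.20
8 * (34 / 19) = 272 / 19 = 14.32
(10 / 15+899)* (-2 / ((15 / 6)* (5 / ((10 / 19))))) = -21592 / 285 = -75.76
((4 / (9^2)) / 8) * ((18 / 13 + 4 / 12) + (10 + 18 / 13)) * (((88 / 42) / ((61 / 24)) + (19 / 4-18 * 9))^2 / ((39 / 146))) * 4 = 380397239250625 / 12836065788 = 29635.03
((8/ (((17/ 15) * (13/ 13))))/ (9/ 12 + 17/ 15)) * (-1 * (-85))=36000/ 113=318.58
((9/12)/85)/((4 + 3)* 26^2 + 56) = 1/542640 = 0.00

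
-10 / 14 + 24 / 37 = -17 / 259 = -0.07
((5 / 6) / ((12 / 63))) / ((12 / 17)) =595 / 96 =6.20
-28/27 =-1.04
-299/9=-33.22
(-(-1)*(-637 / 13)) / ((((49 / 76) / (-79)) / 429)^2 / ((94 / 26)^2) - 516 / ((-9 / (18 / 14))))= -29743980164802288 / 44746045962226663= -0.66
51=51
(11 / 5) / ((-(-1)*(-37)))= -0.06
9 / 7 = 1.29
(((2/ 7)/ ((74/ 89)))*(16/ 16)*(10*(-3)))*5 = -13350/ 259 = -51.54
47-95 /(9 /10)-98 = -1409 /9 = -156.56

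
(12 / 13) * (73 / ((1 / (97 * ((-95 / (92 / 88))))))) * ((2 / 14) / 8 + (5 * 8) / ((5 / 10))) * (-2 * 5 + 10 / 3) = 663156184900 / 2093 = 316844808.84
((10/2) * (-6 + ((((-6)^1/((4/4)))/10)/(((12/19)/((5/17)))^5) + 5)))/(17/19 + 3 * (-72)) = 11335037183885/481320345885696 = 0.02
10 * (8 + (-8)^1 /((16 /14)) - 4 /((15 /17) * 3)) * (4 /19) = -184 /171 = -1.08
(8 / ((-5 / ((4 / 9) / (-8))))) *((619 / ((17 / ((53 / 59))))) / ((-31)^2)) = 131228 / 43374735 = 0.00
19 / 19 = 1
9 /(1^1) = 9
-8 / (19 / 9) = -72 / 19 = -3.79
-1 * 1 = -1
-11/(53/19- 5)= 209/42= 4.98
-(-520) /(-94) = -260 /47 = -5.53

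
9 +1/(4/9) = 45/4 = 11.25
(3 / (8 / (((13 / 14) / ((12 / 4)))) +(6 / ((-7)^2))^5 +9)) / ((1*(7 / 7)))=3672178237 / 42653796295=0.09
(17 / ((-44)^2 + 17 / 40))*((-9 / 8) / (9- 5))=-255 / 103276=-0.00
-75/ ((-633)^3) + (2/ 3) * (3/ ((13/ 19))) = 2.92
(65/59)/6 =65/354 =0.18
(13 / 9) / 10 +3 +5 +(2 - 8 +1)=283 / 90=3.14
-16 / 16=-1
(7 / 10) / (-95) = -7 / 950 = -0.01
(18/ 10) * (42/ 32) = 189/ 80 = 2.36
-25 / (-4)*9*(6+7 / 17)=24525 / 68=360.66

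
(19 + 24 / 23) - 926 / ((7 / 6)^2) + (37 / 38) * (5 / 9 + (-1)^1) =-127331167 / 192717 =-660.72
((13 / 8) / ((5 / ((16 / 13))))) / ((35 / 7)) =2 / 25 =0.08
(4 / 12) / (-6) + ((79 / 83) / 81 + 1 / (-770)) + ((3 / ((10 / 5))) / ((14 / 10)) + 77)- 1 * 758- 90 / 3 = -3675327823 / 5176710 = -709.97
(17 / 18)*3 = 17 / 6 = 2.83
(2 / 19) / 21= 2 / 399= 0.01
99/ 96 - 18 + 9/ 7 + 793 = 174119/ 224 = 777.32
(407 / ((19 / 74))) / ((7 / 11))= 331298 / 133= 2490.96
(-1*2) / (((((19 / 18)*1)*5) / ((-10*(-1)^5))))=-72 / 19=-3.79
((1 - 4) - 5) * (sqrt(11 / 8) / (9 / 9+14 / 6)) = -3 * sqrt(22) / 5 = -2.81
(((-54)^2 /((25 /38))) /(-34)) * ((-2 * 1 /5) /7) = 110808 /14875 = 7.45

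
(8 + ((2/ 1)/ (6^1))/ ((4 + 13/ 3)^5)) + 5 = 126953206/ 9765625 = 13.00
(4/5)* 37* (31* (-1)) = -4588/5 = -917.60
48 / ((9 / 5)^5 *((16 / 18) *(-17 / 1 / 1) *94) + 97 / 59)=-8850000 / 4948370491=-0.00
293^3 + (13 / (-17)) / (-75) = 32071040188 / 1275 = 25153757.01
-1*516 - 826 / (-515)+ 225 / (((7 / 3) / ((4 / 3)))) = -1390898 / 3605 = -385.82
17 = 17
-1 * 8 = -8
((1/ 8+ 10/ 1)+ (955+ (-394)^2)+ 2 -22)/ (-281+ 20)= -416483/ 696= -598.40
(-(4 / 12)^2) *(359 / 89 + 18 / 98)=-18392 / 39249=-0.47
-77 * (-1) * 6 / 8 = 231 / 4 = 57.75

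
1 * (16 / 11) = 16 / 11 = 1.45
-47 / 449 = -0.10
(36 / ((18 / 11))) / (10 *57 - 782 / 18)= 198 / 4739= 0.04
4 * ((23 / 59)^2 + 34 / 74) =315000 / 128797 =2.45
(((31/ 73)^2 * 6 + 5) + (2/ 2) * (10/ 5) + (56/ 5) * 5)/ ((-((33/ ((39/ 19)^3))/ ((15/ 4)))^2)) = -30040659079379325/ 485369719707664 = -61.89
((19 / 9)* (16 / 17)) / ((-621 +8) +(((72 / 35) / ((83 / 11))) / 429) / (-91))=-1044730960 / 322316687907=-0.00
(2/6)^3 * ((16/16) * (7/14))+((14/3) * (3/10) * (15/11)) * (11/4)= 569/108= 5.27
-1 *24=-24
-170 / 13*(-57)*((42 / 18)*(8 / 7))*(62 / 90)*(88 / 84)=3524576 / 2457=1434.50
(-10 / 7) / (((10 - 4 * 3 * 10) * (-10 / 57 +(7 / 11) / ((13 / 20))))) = 741 / 45850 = 0.02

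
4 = 4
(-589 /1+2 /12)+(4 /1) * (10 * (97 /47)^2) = -5546237 /13254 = -418.46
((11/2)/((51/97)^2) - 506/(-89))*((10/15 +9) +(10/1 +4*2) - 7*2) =485588543/1388934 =349.61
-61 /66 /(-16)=61 /1056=0.06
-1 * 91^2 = -8281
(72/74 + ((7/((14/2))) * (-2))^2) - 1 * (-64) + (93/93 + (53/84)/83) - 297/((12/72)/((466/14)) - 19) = 586491514879/6850234020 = 85.62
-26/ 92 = -13/ 46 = -0.28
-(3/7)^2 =-9/49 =-0.18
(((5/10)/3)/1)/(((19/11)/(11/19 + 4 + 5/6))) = 6787/12996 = 0.52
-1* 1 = -1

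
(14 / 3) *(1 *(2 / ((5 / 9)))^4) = 489888 / 625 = 783.82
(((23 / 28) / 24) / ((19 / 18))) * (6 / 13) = 207 / 13832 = 0.01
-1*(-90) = 90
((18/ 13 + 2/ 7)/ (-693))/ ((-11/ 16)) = 2432/ 693693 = 0.00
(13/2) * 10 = 65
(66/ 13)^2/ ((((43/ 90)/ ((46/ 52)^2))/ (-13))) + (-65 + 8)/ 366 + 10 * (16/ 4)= -508.97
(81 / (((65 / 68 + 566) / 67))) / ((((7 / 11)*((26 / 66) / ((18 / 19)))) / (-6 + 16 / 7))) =-1607520816 / 11964281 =-134.36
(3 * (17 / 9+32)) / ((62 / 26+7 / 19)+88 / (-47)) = 115.44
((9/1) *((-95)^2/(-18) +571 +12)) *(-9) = -13221/2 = -6610.50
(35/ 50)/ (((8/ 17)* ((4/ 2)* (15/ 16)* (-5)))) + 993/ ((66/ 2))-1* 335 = -2516809/ 8250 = -305.07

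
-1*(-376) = 376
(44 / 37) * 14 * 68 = 41888 / 37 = 1132.11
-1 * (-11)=11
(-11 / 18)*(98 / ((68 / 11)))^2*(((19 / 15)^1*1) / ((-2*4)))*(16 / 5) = 60718889 / 780300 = 77.81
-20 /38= -10 /19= -0.53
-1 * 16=-16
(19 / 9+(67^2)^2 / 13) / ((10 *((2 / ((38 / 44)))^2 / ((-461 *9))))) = -1886385529841 / 15730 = -119922792.74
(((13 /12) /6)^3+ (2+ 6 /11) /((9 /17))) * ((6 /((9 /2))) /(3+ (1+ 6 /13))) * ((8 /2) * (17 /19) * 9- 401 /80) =10622276718287 /271470735360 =39.13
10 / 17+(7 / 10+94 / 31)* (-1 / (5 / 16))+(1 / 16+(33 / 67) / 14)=-1112956133 / 98865200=-11.26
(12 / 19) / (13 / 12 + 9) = 144 / 2299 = 0.06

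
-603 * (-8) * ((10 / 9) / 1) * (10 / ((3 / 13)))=696800 / 3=232266.67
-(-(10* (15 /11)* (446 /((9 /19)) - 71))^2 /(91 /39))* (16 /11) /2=43924886.41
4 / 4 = 1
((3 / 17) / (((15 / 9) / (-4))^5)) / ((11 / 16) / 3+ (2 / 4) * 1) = -35831808 / 1859375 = -19.27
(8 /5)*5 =8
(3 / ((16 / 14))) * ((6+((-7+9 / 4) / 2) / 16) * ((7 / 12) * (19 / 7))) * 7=697319 / 4096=170.24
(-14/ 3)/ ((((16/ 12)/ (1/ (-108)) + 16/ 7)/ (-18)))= -147/ 248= -0.59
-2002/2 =-1001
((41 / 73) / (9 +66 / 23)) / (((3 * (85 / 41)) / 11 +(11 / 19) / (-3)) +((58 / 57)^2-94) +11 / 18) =-921184638 / 1790683937861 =-0.00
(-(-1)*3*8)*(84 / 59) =2016 / 59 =34.17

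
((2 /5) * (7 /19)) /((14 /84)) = 84 /95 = 0.88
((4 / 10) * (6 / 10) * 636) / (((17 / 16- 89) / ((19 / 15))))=-128896 / 58625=-2.20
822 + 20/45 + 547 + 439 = 16276/9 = 1808.44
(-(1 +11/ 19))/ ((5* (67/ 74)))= -444/ 1273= -0.35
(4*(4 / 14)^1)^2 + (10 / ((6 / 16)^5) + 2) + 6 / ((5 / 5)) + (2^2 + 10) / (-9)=16148606 / 11907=1356.23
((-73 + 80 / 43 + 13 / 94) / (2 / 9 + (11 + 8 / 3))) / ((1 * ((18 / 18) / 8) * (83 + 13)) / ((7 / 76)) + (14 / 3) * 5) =-54240543 / 1629936500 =-0.03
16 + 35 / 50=167 / 10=16.70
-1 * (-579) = 579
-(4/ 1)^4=-256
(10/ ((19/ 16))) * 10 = 1600/ 19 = 84.21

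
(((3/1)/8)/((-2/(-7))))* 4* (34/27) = 119/18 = 6.61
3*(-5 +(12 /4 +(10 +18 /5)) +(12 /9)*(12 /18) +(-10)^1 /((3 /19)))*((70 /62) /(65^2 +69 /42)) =-224224 /5503089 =-0.04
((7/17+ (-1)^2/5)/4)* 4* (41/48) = 533/1020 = 0.52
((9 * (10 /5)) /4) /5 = 9 /10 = 0.90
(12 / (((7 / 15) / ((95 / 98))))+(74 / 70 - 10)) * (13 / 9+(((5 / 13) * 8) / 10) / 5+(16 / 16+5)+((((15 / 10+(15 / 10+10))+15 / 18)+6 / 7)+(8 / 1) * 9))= 21148279697 / 14045850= 1505.66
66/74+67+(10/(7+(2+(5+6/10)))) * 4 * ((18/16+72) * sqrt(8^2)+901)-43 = 11063633/2701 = 4096.12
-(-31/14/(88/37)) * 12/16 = 3441/4928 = 0.70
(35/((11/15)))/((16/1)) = 525/176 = 2.98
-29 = -29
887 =887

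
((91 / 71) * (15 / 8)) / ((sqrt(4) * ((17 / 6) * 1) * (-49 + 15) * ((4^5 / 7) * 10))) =-5733 / 672366592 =-0.00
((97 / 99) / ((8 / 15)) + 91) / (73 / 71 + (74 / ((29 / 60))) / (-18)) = -50464031 / 4064632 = -12.42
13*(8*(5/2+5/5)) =364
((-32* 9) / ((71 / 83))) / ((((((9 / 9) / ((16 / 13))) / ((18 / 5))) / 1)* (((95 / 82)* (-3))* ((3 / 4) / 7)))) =1756274688 / 438425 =4005.87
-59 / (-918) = 59 / 918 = 0.06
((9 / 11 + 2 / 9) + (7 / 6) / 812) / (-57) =-23929 / 1309176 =-0.02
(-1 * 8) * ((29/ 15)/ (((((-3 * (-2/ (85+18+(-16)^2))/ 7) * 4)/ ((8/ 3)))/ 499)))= -290924984/ 135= -2154999.88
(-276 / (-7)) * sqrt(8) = 552 * sqrt(2) / 7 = 111.52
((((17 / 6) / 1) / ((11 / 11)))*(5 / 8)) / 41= 85 / 1968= 0.04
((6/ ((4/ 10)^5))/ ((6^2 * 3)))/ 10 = 625/ 1152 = 0.54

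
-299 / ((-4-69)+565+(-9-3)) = -299 / 480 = -0.62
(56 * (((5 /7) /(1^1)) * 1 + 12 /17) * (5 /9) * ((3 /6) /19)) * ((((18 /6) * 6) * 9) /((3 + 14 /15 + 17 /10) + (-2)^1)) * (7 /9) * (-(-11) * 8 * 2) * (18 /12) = 374774400 /35207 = 10644.88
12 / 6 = 2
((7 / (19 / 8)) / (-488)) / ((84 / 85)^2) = -7225 / 1168272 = -0.01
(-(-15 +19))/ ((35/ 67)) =-268/ 35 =-7.66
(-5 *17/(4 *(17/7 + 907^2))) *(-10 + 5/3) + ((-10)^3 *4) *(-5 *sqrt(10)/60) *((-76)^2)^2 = 2975/13820544 + 33362176000 *sqrt(10)/3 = 35166821286.47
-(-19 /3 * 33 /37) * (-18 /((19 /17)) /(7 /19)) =-63954 /259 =-246.93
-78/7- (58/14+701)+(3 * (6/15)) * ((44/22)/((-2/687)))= -53924/35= -1540.69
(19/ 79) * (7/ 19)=7/ 79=0.09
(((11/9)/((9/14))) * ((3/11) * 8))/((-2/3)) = -56/9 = -6.22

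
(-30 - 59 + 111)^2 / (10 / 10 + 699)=0.69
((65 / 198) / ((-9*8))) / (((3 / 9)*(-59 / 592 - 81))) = 2405 / 14259267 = 0.00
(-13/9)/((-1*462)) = 13/4158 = 0.00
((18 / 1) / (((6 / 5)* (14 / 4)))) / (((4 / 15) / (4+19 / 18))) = 325 / 4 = 81.25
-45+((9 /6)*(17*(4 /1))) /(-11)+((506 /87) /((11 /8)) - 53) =-98612 /957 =-103.04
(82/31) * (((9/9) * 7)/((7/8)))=656/31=21.16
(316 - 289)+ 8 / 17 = 467 / 17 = 27.47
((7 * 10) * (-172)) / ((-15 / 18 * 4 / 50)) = 180600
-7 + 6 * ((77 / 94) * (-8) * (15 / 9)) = -3409 / 47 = -72.53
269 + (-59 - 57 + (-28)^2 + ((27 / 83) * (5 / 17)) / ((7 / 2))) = 9255019 / 9877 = 937.03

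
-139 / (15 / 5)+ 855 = 2426 / 3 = 808.67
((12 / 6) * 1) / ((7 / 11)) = 22 / 7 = 3.14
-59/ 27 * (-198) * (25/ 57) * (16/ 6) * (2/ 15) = 103840/ 1539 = 67.47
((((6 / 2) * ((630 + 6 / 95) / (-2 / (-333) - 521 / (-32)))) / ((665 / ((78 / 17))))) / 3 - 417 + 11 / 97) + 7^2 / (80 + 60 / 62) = -3775897860952686403 / 9076360935678050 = -416.01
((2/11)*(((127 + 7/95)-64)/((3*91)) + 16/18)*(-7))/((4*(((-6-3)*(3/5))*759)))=43568/501115329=0.00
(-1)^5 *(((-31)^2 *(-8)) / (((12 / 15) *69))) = 9610 / 69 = 139.28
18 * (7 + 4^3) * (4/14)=2556/7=365.14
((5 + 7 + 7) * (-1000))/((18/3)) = -3166.67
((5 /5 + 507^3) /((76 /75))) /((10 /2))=488714415 /19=25721811.32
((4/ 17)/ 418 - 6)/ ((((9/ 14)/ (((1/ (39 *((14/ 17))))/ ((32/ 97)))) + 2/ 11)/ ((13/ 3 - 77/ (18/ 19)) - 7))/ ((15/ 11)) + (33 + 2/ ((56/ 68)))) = -5467388801/ 32230983697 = -0.17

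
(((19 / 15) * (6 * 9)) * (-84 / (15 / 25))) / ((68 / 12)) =-28728 / 17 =-1689.88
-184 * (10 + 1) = -2024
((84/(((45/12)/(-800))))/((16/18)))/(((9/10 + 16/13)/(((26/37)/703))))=-68140800/7205047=-9.46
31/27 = 1.15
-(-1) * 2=2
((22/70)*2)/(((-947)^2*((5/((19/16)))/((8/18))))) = 209/2824948350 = 0.00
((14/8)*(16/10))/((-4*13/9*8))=-63/1040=-0.06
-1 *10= -10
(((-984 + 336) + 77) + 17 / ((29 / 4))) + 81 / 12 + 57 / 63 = -1366597 / 2436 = -561.00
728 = 728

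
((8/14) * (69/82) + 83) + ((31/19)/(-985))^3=157050087193739108/1881271130976125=83.48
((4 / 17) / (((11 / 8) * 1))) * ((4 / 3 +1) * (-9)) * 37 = -24864 / 187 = -132.96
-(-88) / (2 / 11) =484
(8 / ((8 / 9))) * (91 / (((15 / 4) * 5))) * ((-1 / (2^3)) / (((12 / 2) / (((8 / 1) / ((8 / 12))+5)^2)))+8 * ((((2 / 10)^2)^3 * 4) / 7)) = -410901907 / 1562500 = -262.98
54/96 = 0.56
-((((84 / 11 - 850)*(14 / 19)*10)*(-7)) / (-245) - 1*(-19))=33093 / 209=158.34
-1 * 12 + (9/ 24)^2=-759/ 64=-11.86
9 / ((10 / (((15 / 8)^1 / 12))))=9 / 64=0.14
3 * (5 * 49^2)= 36015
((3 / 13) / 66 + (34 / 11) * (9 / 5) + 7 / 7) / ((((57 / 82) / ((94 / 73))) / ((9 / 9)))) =36192914 / 2975115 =12.17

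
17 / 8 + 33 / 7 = 383 / 56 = 6.84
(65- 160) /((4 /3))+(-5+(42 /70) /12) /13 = -4656 /65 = -71.63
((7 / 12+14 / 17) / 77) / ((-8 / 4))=-41 / 4488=-0.01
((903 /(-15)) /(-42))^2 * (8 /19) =3698 /4275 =0.87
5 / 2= 2.50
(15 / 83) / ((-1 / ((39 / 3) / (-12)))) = 65 / 332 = 0.20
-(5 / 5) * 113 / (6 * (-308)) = 113 / 1848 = 0.06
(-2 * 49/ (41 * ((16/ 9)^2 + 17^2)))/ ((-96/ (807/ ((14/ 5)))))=152523/ 6209696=0.02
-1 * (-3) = 3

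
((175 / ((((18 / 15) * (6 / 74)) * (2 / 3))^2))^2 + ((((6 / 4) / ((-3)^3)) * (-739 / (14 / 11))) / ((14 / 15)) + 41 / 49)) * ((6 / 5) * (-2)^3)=-251108295372583 / 15120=-16607691492.90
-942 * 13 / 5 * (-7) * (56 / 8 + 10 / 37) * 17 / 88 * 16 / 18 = 130668902 / 6105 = 21403.59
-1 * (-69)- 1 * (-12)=81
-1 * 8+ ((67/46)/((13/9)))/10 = -47237/5980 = -7.90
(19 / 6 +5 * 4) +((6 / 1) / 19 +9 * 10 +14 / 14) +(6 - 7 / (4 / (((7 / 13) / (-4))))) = 1431233 / 11856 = 120.72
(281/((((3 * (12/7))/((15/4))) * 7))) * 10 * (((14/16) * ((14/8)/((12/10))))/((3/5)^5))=5378515625/1119744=4803.34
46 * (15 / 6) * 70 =8050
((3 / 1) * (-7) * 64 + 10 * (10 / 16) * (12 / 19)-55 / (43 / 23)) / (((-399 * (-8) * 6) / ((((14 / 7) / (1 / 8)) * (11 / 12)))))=-6153719 / 5867694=-1.05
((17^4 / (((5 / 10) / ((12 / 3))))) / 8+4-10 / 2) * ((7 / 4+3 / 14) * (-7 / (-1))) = 1148400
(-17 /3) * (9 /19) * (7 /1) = -357 /19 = -18.79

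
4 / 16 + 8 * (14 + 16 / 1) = 961 / 4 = 240.25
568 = 568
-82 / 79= -1.04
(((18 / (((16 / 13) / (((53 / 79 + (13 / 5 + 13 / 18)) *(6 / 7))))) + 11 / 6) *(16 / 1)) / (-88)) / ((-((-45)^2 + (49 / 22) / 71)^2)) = 190940361557 / 82993094879129295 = 0.00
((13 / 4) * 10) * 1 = 65 / 2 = 32.50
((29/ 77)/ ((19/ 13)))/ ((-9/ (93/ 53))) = -0.05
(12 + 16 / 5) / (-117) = -76 / 585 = -0.13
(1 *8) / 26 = 4 / 13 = 0.31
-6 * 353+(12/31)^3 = -63095610/29791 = -2117.94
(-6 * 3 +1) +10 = -7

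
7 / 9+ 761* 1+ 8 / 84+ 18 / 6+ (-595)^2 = 22351762 / 63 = 354789.87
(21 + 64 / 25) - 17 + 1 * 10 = 414 / 25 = 16.56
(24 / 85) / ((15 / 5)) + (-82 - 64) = -12402 / 85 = -145.91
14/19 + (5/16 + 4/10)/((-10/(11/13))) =133687/197600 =0.68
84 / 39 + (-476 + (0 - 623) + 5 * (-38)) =-16729 / 13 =-1286.85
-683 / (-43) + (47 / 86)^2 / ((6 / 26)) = 17.18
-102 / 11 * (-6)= 612 / 11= 55.64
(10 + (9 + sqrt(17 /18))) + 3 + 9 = sqrt(34) /6 + 31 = 31.97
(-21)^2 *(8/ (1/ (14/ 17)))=49392/ 17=2905.41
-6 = -6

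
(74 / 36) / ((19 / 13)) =481 / 342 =1.41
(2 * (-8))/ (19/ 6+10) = -96/ 79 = -1.22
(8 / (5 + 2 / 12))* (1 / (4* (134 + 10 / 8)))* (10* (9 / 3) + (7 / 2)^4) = 8643 / 16771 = 0.52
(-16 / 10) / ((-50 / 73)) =292 / 125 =2.34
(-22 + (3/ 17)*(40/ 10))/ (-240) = 181/ 2040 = 0.09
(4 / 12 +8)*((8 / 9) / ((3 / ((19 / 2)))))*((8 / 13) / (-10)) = -1520 / 1053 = -1.44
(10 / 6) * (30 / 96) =25 / 48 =0.52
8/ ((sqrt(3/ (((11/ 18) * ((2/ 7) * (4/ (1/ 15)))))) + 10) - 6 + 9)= 22880/ 37117 - 48 * sqrt(385)/ 37117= 0.59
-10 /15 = -2 /3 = -0.67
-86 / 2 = -43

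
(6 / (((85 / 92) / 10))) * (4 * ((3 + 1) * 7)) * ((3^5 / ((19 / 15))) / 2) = 697673.31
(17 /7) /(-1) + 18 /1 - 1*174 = -1109 /7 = -158.43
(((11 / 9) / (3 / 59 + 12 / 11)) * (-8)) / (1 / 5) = -285560 / 6669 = -42.82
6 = 6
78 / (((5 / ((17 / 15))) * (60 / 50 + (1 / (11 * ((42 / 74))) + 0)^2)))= 23585562 / 1635055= 14.42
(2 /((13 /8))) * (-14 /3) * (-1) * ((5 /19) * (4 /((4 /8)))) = 8960 /741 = 12.09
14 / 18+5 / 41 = 0.90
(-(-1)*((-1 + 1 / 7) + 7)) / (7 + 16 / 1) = 43 / 161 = 0.27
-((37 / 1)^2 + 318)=-1687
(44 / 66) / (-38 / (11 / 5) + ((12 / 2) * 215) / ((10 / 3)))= 22 / 12201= 0.00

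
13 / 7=1.86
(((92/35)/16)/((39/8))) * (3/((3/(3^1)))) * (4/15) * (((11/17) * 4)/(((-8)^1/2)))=-2024/116025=-0.02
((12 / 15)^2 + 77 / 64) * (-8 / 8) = -2949 / 1600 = -1.84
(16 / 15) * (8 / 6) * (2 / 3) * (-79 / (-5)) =10112 / 675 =14.98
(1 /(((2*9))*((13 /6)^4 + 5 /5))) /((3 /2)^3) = 64 /89571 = 0.00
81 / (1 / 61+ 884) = 0.09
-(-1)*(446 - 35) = 411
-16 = -16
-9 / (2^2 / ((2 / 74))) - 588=-87033 / 148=-588.06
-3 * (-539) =1617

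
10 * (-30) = -300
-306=-306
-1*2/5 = -2/5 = -0.40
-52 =-52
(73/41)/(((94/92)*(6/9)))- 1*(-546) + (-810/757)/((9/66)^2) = 716344383/1458739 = 491.07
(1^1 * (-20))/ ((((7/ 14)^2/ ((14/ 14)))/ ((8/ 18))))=-320/ 9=-35.56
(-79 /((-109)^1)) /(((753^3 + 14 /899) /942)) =66901782 /41838019527533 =0.00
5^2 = 25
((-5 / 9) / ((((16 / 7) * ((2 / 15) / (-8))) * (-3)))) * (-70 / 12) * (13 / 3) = 79625 / 648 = 122.88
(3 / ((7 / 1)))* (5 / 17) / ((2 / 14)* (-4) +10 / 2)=15 / 527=0.03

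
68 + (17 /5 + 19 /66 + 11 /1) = 27287 /330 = 82.69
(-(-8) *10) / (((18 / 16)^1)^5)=2621440 / 59049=44.39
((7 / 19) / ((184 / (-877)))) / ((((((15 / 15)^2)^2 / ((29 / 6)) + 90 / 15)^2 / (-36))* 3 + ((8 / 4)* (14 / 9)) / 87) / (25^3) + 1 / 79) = -172069743234375 / 1220460322808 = -140.99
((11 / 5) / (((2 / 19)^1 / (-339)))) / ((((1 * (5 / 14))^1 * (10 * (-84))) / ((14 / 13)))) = 165319 / 6500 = 25.43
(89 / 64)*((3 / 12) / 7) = 89 / 1792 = 0.05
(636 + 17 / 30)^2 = 364695409 / 900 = 405217.12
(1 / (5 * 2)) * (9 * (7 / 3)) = 2.10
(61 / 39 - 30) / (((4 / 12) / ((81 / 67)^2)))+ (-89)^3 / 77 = -41700139406 / 4493489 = -9280.12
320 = 320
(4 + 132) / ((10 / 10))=136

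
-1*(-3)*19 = 57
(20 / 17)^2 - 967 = -279063 / 289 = -965.62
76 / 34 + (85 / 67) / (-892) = 2269587 / 1015988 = 2.23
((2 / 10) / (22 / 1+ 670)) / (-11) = -1 / 38060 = -0.00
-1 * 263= -263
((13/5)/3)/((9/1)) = 13/135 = 0.10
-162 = -162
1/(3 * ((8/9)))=3/8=0.38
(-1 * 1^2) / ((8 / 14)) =-7 / 4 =-1.75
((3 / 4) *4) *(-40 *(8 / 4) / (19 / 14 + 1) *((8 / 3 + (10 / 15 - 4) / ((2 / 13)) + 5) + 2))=13440 / 11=1221.82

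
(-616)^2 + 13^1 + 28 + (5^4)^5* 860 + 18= 82015991211317015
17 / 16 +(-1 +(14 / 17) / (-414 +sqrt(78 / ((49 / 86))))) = 2877391 / 47552944- 49 *sqrt(1677) / 35664708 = 0.06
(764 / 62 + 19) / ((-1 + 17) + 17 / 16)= 15536 / 8463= 1.84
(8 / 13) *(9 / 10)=36 / 65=0.55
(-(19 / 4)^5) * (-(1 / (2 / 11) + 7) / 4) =61902475 / 8192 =7556.45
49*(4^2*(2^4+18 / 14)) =13552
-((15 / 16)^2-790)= 789.12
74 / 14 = 37 / 7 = 5.29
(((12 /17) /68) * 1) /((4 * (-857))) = -3 /990692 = -0.00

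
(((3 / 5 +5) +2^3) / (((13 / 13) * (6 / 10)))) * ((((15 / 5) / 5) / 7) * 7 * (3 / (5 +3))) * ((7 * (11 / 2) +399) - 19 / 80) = 1784031 / 800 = 2230.04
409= 409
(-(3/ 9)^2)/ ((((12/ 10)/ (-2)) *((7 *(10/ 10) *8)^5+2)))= 5/ 14869758006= 0.00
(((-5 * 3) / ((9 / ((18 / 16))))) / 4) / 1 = -15 / 32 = -0.47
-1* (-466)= 466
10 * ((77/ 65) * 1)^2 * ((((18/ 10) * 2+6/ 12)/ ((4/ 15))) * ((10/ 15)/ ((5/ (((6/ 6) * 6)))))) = 729267/ 4225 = 172.61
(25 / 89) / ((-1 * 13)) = -0.02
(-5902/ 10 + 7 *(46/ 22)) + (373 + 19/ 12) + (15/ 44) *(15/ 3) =-65761/ 330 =-199.28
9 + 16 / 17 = 169 / 17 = 9.94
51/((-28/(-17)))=867/28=30.96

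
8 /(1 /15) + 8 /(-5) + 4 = 612 /5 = 122.40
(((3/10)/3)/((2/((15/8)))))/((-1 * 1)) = -3/32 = -0.09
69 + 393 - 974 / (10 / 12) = -3534 / 5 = -706.80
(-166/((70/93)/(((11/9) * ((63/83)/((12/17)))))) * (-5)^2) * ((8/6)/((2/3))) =-28985/2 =-14492.50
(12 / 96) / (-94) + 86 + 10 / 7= 460217 / 5264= 87.43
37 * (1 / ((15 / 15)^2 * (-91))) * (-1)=37 / 91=0.41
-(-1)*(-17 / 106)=-17 / 106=-0.16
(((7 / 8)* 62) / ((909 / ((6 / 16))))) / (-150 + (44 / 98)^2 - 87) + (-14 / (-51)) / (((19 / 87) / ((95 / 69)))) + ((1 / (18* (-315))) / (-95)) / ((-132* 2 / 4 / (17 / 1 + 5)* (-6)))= 3013787145149745359 / 1741559204392408800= 1.73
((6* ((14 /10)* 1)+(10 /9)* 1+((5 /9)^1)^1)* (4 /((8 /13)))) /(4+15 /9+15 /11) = 9.31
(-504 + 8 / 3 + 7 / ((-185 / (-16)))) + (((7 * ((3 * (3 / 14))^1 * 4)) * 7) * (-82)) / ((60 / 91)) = -1794973 / 111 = -16170.93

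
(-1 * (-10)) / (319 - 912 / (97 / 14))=194 / 3635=0.05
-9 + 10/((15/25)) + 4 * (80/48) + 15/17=776/51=15.22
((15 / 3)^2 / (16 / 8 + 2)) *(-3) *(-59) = 1106.25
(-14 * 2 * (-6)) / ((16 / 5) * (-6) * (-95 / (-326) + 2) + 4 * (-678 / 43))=-245315 / 156337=-1.57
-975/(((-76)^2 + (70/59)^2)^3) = -3163540023075/625702300983499668032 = -0.00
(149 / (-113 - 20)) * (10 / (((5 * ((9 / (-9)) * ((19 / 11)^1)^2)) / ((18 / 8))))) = 162261 / 96026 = 1.69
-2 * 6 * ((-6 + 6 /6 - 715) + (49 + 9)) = 7944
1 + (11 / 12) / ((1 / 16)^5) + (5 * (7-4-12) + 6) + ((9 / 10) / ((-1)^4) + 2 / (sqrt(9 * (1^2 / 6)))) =2 * sqrt(6) / 3 + 28834727 / 30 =961159.20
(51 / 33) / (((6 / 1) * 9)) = 17 / 594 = 0.03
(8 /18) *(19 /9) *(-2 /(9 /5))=-760 /729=-1.04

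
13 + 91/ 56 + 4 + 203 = 1773/ 8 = 221.62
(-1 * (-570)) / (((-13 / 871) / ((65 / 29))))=-2482350 / 29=-85598.28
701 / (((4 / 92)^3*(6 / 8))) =11372089.33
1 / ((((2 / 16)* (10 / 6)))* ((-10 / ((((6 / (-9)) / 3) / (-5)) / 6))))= -4 / 1125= -0.00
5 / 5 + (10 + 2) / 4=4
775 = 775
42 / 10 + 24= 141 / 5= 28.20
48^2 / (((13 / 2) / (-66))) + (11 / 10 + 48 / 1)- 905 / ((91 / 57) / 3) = -25045.97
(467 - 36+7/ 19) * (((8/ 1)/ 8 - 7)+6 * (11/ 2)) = 221292/ 19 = 11646.95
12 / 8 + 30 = 63 / 2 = 31.50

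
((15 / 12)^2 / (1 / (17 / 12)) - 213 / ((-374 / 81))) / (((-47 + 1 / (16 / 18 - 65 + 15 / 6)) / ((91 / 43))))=-175171466197 / 80499029952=-2.18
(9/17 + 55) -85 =-501/17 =-29.47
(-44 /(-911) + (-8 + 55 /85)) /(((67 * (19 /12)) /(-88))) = 119462112 /19714951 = 6.06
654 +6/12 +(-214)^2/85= 202857/170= 1193.28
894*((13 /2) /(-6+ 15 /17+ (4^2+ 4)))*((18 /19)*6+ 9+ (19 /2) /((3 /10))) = 86998418 /4807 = 18098.28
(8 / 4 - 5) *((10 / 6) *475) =-2375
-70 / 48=-35 / 24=-1.46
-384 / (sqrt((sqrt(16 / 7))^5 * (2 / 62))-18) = 384 / (-32 * sqrt(31) * 7^(3 / 4) / 1519 + 18) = 21.95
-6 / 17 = -0.35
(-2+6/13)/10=-2/13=-0.15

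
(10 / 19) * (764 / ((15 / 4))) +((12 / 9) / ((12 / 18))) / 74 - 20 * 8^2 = -2473319 / 2109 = -1172.74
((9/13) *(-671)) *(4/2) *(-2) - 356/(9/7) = 185008/117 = 1581.26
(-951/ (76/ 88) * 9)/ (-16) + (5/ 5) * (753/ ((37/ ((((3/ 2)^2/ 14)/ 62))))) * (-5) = 1511200827/ 2440816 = 619.14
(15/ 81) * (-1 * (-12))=20/ 9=2.22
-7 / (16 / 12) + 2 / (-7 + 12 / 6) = -113 / 20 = -5.65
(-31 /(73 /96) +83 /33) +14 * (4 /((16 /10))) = -3.25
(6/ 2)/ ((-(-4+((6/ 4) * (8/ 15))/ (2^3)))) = 10/ 13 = 0.77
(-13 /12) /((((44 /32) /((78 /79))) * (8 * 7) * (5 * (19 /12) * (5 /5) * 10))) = -0.00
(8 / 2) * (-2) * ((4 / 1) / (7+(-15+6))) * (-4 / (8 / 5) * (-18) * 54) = 38880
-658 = -658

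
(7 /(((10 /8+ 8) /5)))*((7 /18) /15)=98 /999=0.10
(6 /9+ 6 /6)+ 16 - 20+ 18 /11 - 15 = -518 /33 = -15.70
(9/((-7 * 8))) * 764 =-1719/14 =-122.79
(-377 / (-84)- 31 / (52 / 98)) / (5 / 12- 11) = 5.10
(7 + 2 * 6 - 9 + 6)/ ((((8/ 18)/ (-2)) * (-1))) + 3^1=75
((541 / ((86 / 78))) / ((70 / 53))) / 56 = 1118247 / 168560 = 6.63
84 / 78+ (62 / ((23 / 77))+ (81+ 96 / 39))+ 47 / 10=887443 / 2990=296.80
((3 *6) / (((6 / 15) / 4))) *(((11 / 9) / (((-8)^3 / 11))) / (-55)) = 11 / 128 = 0.09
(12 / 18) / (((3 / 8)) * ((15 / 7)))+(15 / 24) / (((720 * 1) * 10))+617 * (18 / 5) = 76793347 / 34560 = 2222.03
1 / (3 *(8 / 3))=1 / 8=0.12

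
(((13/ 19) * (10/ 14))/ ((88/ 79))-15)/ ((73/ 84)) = -511275/ 30514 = -16.76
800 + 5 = 805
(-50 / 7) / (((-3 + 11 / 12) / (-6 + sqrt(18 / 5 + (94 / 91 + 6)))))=-144 / 7 + 24 * sqrt(2201290) / 3185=-9.39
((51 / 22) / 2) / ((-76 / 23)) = -1173 / 3344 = -0.35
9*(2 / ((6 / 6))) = 18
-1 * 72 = -72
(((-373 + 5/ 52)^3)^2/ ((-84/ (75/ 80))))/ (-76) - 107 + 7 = 265809955284285817599152005/ 673149717839872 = 394874941249.72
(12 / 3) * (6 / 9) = 8 / 3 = 2.67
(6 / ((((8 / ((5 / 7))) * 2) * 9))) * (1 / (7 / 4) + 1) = 0.05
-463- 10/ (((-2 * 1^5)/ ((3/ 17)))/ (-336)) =-12911/ 17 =-759.47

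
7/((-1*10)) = -7/10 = -0.70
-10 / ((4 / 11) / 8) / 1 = -220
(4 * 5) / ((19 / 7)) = 7.37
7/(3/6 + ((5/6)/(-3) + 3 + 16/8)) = 1.34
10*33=330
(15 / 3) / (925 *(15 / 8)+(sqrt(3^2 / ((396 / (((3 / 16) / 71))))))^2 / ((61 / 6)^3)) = 1772721610 / 614912808489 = 0.00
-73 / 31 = -2.35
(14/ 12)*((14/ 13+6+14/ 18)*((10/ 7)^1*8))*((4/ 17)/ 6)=73520/ 17901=4.11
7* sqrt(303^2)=2121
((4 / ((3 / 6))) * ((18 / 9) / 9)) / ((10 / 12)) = 32 / 15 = 2.13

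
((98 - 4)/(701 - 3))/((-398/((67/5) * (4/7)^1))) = -6298/2430785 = -0.00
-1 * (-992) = 992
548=548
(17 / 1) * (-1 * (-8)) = 136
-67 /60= -1.12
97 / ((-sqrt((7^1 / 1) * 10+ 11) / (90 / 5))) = -194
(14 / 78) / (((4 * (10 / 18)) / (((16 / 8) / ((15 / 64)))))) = 224 / 325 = 0.69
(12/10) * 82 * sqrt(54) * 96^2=13602816 * sqrt(6)/5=6663991.65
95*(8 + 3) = 1045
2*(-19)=-38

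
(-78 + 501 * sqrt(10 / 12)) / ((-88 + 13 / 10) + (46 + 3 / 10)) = -9.39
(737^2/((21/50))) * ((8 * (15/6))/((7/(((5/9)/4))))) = 678961250/1323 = 513198.22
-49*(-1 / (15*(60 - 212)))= -49 / 2280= -0.02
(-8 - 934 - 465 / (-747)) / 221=-18031 / 4233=-4.26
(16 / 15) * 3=16 / 5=3.20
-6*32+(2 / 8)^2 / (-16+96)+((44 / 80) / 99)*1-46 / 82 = -192.55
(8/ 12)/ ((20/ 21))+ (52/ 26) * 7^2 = 987/ 10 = 98.70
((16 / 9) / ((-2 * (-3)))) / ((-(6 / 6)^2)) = -8 / 27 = -0.30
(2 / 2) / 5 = 1 / 5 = 0.20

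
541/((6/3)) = 541/2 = 270.50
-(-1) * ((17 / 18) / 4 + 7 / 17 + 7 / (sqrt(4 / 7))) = 9.91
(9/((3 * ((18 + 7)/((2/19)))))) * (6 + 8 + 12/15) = 444/2375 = 0.19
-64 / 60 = -16 / 15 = -1.07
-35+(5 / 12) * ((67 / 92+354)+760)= 158045 / 368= 429.47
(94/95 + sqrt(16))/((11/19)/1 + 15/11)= 2.57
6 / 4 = 3 / 2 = 1.50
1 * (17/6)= 17/6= 2.83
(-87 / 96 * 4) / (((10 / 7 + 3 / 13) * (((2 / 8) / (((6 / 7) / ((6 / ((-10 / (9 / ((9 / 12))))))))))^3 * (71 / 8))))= 377000 / 14183883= 0.03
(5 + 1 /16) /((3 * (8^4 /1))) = 27 /65536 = 0.00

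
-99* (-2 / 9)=22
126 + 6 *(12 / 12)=132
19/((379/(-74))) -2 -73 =-29831/379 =-78.71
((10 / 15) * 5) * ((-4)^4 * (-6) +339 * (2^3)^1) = 3920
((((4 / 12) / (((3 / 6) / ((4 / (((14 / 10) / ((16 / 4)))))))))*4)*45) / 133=9600 / 931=10.31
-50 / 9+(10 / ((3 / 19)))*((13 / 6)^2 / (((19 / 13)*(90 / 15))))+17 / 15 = 47761 / 1620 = 29.48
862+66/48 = 863.38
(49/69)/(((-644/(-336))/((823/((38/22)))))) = 1774388/10051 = 176.54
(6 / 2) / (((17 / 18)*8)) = 27 / 68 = 0.40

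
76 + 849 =925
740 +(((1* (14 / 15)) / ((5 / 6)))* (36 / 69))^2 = 244775396 / 330625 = 740.34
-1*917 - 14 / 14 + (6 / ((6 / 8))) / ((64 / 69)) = -7275 / 8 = -909.38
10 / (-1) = -10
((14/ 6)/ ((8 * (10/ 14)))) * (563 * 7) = 193109/ 120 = 1609.24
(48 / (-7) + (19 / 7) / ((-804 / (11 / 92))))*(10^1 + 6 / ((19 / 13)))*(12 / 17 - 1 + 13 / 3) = -52245617 / 133722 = -390.70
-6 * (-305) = 1830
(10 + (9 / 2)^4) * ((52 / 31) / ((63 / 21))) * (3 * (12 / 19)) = 445.02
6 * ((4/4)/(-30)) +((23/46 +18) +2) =203/10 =20.30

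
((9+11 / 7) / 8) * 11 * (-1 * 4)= -407 / 7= -58.14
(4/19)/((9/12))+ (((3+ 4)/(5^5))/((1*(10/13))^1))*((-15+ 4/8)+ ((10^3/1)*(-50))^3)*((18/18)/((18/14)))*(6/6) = -1008583333332450329/3562500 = -283111111110.86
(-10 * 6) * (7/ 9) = -140/ 3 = -46.67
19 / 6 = 3.17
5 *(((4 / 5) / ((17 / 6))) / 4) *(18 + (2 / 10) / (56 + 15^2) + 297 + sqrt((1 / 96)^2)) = 111.18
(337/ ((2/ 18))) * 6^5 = 23584608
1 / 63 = 0.02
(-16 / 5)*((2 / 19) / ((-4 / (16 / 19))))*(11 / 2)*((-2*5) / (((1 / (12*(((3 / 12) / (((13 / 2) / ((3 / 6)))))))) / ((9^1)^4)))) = -27713664 / 4693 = -5905.32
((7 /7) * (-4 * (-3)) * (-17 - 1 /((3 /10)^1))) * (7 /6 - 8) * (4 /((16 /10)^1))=12505 /3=4168.33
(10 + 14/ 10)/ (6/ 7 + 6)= 133/ 80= 1.66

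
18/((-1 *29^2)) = -18/841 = -0.02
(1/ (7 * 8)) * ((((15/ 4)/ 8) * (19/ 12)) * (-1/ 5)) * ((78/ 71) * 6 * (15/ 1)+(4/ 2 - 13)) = -118541/ 508928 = -0.23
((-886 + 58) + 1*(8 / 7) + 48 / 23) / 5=-132788 / 805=-164.95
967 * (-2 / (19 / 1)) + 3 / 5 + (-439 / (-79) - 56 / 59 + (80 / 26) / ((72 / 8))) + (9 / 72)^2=-319045532249 / 3315648960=-96.22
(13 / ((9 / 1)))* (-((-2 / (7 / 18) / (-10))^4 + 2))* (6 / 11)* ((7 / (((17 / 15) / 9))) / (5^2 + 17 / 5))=-363428442 / 113850275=-3.19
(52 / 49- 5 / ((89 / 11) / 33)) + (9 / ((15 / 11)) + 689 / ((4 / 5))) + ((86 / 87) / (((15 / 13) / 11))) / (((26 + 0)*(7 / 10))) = 19327806517 / 22764420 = 849.04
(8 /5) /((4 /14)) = 28 /5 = 5.60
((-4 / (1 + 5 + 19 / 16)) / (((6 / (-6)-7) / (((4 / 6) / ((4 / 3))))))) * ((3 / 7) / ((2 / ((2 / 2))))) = 6 / 805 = 0.01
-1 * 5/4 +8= 27/4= 6.75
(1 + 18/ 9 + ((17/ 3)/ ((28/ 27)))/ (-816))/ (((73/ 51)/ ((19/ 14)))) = 1299429/ 457856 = 2.84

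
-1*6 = -6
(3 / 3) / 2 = 1 / 2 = 0.50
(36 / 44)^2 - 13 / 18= -115 / 2178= -0.05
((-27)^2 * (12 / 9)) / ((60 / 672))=54432 / 5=10886.40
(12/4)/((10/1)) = 3/10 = 0.30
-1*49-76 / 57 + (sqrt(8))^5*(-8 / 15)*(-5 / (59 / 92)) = -151 / 3 + 94208*sqrt(2) / 177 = 702.38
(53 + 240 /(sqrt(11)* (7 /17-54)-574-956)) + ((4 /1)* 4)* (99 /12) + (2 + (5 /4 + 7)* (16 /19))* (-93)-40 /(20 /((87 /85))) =-699851396563189 /1077836414935 + 3716880* sqrt(11) /667390969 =-649.29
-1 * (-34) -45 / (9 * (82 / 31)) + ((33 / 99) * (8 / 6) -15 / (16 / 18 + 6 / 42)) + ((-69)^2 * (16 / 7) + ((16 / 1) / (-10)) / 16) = 1830089323 / 167895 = 10900.20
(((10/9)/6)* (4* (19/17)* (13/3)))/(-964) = -1235/331857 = -0.00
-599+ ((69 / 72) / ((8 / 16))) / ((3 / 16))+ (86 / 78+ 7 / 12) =-274759 / 468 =-587.09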